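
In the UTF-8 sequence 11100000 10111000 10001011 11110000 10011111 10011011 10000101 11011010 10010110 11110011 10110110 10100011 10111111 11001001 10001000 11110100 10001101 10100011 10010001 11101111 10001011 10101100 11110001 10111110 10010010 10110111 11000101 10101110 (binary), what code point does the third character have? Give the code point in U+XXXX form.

Offset 0: leading byte 0xE0 = 11100000 → 3-byte char #1 = E0 B8 8B.
Offset 3: leading byte 0xF0 = 11110000 → 4-byte char #2 = F0 9F 9B 85.
Offset 7: leading byte 0xDA = 11011010 → 2-byte char #3 = DA 96.
Leading byte 0xDA = 11011010 matches 110xxxxx → 2-byte sequence.
Byte 1: 0xDA = 11011010, payload 11010 (5 bits).
Byte 2: 0x96 = 10010110 (10xxxxxx ✓), payload 010110.
Concatenate: 11010010110 = 0x696 (11 bits → U+0696).

U+0696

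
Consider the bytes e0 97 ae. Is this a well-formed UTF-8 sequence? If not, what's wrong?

invalid (overlong encoding)

Leading byte 0xE0 = 11100000 → 3-byte form.
Continuation bytes all match 10xxxxxx. Payload decodes to 0x5EE.
But 0x5EE < 0x800, the minimum for a 3-byte sequence — this is an overlong encoding.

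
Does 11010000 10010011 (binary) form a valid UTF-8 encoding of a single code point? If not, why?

Leading byte 0xD0 = 11010000 → 2-byte form.
Continuation bytes 0x93=10010011 all match 10xxxxxx.
Decoded value 0x413 is ≥ 0x80 (shortest form) and not a surrogate.

valid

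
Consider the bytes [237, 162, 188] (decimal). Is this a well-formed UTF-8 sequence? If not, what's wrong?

Structurally a 3-byte sequence; payload = 0xD8BC.
But 0xD8BC is in U+D800–U+DFFF, the surrogate range. Surrogates are not Unicode scalar values and are forbidden in UTF-8.

invalid (encodes a surrogate (U+D800–U+DFFF))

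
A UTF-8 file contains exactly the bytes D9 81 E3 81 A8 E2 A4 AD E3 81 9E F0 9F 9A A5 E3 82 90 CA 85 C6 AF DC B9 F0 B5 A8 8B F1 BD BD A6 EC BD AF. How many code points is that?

Byte at offset 0: 0xD9 = 11011001 → 2-byte char (#1). Advance 2.
Byte at offset 2: 0xE3 = 11100011 → 3-byte char (#2). Advance 3.
Byte at offset 5: 0xE2 = 11100010 → 3-byte char (#3). Advance 3.
Byte at offset 8: 0xE3 = 11100011 → 3-byte char (#4). Advance 3.
Byte at offset 11: 0xF0 = 11110000 → 4-byte char (#5). Advance 4.
Byte at offset 15: 0xE3 = 11100011 → 3-byte char (#6). Advance 3.
Byte at offset 18: 0xCA = 11001010 → 2-byte char (#7). Advance 2.
Byte at offset 20: 0xC6 = 11000110 → 2-byte char (#8). Advance 2.
Byte at offset 22: 0xDC = 11011100 → 2-byte char (#9). Advance 2.
Byte at offset 24: 0xF0 = 11110000 → 4-byte char (#10). Advance 4.
Byte at offset 28: 0xF1 = 11110001 → 4-byte char (#11). Advance 4.
Byte at offset 32: 0xEC = 11101100 → 3-byte char (#12). Advance 3.
Reached end at offset 35 after 12 code points.

12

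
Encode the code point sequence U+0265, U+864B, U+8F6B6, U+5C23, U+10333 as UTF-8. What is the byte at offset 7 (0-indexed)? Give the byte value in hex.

U+0265 → 2-byte form C9 A5 at offsets 0–1.
U+864B → 3-byte form E8 99 8B at offsets 2–4.
U+8F6B6 → 4-byte form F2 8F 9A B6 at offsets 5–8.
Offset 7 falls in char 3's range; it's byte 3 of F2 8F 9A B6 = 0x9A.

0x9A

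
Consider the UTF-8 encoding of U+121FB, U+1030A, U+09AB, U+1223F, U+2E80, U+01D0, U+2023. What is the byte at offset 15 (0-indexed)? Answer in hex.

U+121FB → 4-byte form F0 92 87 BB at offsets 0–3.
U+1030A → 4-byte form F0 90 8C 8A at offsets 4–7.
U+09AB → 3-byte form E0 A6 AB at offsets 8–10.
U+1223F → 4-byte form F0 92 88 BF at offsets 11–14.
U+2E80 → 3-byte form E2 BA 80 at offsets 15–17.
Offset 15 falls in char 5's range; it's byte 1 of E2 BA 80 = 0xE2.

0xE2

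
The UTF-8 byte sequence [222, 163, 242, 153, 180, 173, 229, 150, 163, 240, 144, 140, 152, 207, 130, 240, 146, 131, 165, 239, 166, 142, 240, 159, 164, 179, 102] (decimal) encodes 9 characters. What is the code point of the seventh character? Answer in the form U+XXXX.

U+F98E

Offset 0: leading byte 0xDE = 11011110 → 2-byte char #1 = DE A3.
Offset 2: leading byte 0xF2 = 11110010 → 4-byte char #2 = F2 99 B4 AD.
Offset 6: leading byte 0xE5 = 11100101 → 3-byte char #3 = E5 96 A3.
Offset 9: leading byte 0xF0 = 11110000 → 4-byte char #4 = F0 90 8C 98.
Offset 13: leading byte 0xCF = 11001111 → 2-byte char #5 = CF 82.
Offset 15: leading byte 0xF0 = 11110000 → 4-byte char #6 = F0 92 83 A5.
Offset 19: leading byte 0xEF = 11101111 → 3-byte char #7 = EF A6 8E.
Leading byte 0xEF = 11101111 matches 1110xxxx → 3-byte sequence.
Byte 1: 0xEF = 11101111, payload 1111 (4 bits).
Byte 2: 0xA6 = 10100110 (10xxxxxx ✓), payload 100110.
Byte 3: 0x8E = 10001110 (10xxxxxx ✓), payload 001110.
Concatenate: 1111100110001110 = 0xF98E (16 bits → U+F98E).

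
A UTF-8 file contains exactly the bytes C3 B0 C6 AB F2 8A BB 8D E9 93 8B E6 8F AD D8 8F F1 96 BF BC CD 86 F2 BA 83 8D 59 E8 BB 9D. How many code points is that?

Byte at offset 0: 0xC3 = 11000011 → 2-byte char (#1). Advance 2.
Byte at offset 2: 0xC6 = 11000110 → 2-byte char (#2). Advance 2.
Byte at offset 4: 0xF2 = 11110010 → 4-byte char (#3). Advance 4.
Byte at offset 8: 0xE9 = 11101001 → 3-byte char (#4). Advance 3.
Byte at offset 11: 0xE6 = 11100110 → 3-byte char (#5). Advance 3.
Byte at offset 14: 0xD8 = 11011000 → 2-byte char (#6). Advance 2.
Byte at offset 16: 0xF1 = 11110001 → 4-byte char (#7). Advance 4.
Byte at offset 20: 0xCD = 11001101 → 2-byte char (#8). Advance 2.
Byte at offset 22: 0xF2 = 11110010 → 4-byte char (#9). Advance 4.
Byte at offset 26: 0x59 = 01011001 → 1-byte char (#10). Advance 1.
Byte at offset 27: 0xE8 = 11101000 → 3-byte char (#11). Advance 3.
Reached end at offset 30 after 11 code points.

11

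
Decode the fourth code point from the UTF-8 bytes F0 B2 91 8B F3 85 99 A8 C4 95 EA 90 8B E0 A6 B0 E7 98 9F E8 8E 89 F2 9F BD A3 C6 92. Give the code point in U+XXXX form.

U+A40B

Offset 0: leading byte 0xF0 = 11110000 → 4-byte char #1 = F0 B2 91 8B.
Offset 4: leading byte 0xF3 = 11110011 → 4-byte char #2 = F3 85 99 A8.
Offset 8: leading byte 0xC4 = 11000100 → 2-byte char #3 = C4 95.
Offset 10: leading byte 0xEA = 11101010 → 3-byte char #4 = EA 90 8B.
Leading byte 0xEA = 11101010 matches 1110xxxx → 3-byte sequence.
Byte 1: 0xEA = 11101010, payload 1010 (4 bits).
Byte 2: 0x90 = 10010000 (10xxxxxx ✓), payload 010000.
Byte 3: 0x8B = 10001011 (10xxxxxx ✓), payload 001011.
Concatenate: 1010010000001011 = 0xA40B (16 bits → U+A40B).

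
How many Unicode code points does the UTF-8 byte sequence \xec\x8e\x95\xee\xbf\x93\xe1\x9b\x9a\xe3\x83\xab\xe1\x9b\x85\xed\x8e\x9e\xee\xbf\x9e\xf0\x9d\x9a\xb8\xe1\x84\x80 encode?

Byte at offset 0: 0xEC = 11101100 → 3-byte char (#1). Advance 3.
Byte at offset 3: 0xEE = 11101110 → 3-byte char (#2). Advance 3.
Byte at offset 6: 0xE1 = 11100001 → 3-byte char (#3). Advance 3.
Byte at offset 9: 0xE3 = 11100011 → 3-byte char (#4). Advance 3.
Byte at offset 12: 0xE1 = 11100001 → 3-byte char (#5). Advance 3.
Byte at offset 15: 0xED = 11101101 → 3-byte char (#6). Advance 3.
Byte at offset 18: 0xEE = 11101110 → 3-byte char (#7). Advance 3.
Byte at offset 21: 0xF0 = 11110000 → 4-byte char (#8). Advance 4.
Byte at offset 25: 0xE1 = 11100001 → 3-byte char (#9). Advance 3.
Reached end at offset 28 after 9 code points.

9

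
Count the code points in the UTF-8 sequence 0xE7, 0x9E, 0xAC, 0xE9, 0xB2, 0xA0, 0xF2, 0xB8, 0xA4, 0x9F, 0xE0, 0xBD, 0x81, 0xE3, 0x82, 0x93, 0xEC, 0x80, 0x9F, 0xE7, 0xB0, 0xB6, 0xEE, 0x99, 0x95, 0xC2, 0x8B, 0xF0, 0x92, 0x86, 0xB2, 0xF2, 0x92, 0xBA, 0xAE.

Byte at offset 0: 0xE7 = 11100111 → 3-byte char (#1). Advance 3.
Byte at offset 3: 0xE9 = 11101001 → 3-byte char (#2). Advance 3.
Byte at offset 6: 0xF2 = 11110010 → 4-byte char (#3). Advance 4.
Byte at offset 10: 0xE0 = 11100000 → 3-byte char (#4). Advance 3.
Byte at offset 13: 0xE3 = 11100011 → 3-byte char (#5). Advance 3.
Byte at offset 16: 0xEC = 11101100 → 3-byte char (#6). Advance 3.
Byte at offset 19: 0xE7 = 11100111 → 3-byte char (#7). Advance 3.
Byte at offset 22: 0xEE = 11101110 → 3-byte char (#8). Advance 3.
Byte at offset 25: 0xC2 = 11000010 → 2-byte char (#9). Advance 2.
Byte at offset 27: 0xF0 = 11110000 → 4-byte char (#10). Advance 4.
Byte at offset 31: 0xF2 = 11110010 → 4-byte char (#11). Advance 4.
Reached end at offset 35 after 11 code points.

11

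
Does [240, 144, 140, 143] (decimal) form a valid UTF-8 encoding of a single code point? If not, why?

valid

Leading byte 0xF0 = 11110000 → 4-byte form.
Continuation bytes 0x90=10010000, 0x8C=10001100, 0x8F=10001111 all match 10xxxxxx.
Decoded value 0x1030F is ≥ 0x10000 (shortest form) and not a surrogate.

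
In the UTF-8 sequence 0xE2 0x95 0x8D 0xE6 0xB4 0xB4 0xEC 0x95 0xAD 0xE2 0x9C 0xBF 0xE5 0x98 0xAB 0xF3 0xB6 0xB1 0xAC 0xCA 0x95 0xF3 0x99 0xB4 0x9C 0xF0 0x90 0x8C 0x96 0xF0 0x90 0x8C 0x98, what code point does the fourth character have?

Offset 0: leading byte 0xE2 = 11100010 → 3-byte char #1 = E2 95 8D.
Offset 3: leading byte 0xE6 = 11100110 → 3-byte char #2 = E6 B4 B4.
Offset 6: leading byte 0xEC = 11101100 → 3-byte char #3 = EC 95 AD.
Offset 9: leading byte 0xE2 = 11100010 → 3-byte char #4 = E2 9C BF.
Leading byte 0xE2 = 11100010 matches 1110xxxx → 3-byte sequence.
Byte 1: 0xE2 = 11100010, payload 0010 (4 bits).
Byte 2: 0x9C = 10011100 (10xxxxxx ✓), payload 011100.
Byte 3: 0xBF = 10111111 (10xxxxxx ✓), payload 111111.
Concatenate: 0010011100111111 = 0x273F (16 bits → U+273F).

U+273F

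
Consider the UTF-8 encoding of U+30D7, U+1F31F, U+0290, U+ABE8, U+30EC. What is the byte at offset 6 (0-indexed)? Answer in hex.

0x9F

U+30D7 → 3-byte form E3 83 97 at offsets 0–2.
U+1F31F → 4-byte form F0 9F 8C 9F at offsets 3–6.
Offset 6 falls in char 2's range; it's byte 4 of F0 9F 8C 9F = 0x9F.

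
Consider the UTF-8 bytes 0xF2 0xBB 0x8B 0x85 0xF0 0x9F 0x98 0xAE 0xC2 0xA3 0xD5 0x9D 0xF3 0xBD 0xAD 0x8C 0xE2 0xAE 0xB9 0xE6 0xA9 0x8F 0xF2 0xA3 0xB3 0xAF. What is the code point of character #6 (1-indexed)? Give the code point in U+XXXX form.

U+2BB9

Offset 0: leading byte 0xF2 = 11110010 → 4-byte char #1 = F2 BB 8B 85.
Offset 4: leading byte 0xF0 = 11110000 → 4-byte char #2 = F0 9F 98 AE.
Offset 8: leading byte 0xC2 = 11000010 → 2-byte char #3 = C2 A3.
Offset 10: leading byte 0xD5 = 11010101 → 2-byte char #4 = D5 9D.
Offset 12: leading byte 0xF3 = 11110011 → 4-byte char #5 = F3 BD AD 8C.
Offset 16: leading byte 0xE2 = 11100010 → 3-byte char #6 = E2 AE B9.
Leading byte 0xE2 = 11100010 matches 1110xxxx → 3-byte sequence.
Byte 1: 0xE2 = 11100010, payload 0010 (4 bits).
Byte 2: 0xAE = 10101110 (10xxxxxx ✓), payload 101110.
Byte 3: 0xB9 = 10111001 (10xxxxxx ✓), payload 111001.
Concatenate: 0010101110111001 = 0x2BB9 (16 bits → U+2BB9).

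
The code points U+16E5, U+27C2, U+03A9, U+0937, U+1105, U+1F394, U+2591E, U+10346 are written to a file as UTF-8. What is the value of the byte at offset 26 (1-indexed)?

1-indexed offset 26 is 0-indexed offset 25.
U+16E5 → 3-byte form E1 9B A5 at offsets 0–2.
U+27C2 → 3-byte form E2 9F 82 at offsets 3–5.
U+03A9 → 2-byte form CE A9 at offsets 6–7.
U+0937 → 3-byte form E0 A4 B7 at offsets 8–10.
U+1105 → 3-byte form E1 84 85 at offsets 11–13.
U+1F394 → 4-byte form F0 9F 8E 94 at offsets 14–17.
U+2591E → 4-byte form F0 A5 A4 9E at offsets 18–21.
U+10346 → 4-byte form F0 90 8D 86 at offsets 22–25.
Offset 25 falls in char 8's range; it's byte 4 of F0 90 8D 86 = 0x86.

0x86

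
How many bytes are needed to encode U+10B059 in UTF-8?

4

U+10B059 = 0x10B059. UTF-8 uses 1 byte below 0x80, 2 below 0x800, 3 below 0x10000, 4 up to 0x10FFFF. 0x10B059 is in U+10000–U+10FFFF → 4 bytes.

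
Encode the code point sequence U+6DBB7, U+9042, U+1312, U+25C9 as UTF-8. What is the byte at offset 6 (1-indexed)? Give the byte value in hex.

1-indexed offset 6 is 0-indexed offset 5.
U+6DBB7 → 4-byte form F1 AD AE B7 at offsets 0–3.
U+9042 → 3-byte form E9 81 82 at offsets 4–6.
Offset 5 falls in char 2's range; it's byte 2 of E9 81 82 = 0x81.

0x81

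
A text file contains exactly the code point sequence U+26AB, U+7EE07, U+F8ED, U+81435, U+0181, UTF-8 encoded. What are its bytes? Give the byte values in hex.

U+26AB: 3-byte form → E2 9A AB.
U+7EE07: 4-byte form → F1 BE B8 87.
U+F8ED: 3-byte form → EF A3 AD.
U+81435: 4-byte form → F2 81 90 B5.
U+0181: 2-byte form → C6 81.
Concatenated (16 bytes): E2 9A AB F1 BE B8 87 EF A3 AD F2 81 90 B5 C6 81.

E2 9A AB F1 BE B8 87 EF A3 AD F2 81 90 B5 C6 81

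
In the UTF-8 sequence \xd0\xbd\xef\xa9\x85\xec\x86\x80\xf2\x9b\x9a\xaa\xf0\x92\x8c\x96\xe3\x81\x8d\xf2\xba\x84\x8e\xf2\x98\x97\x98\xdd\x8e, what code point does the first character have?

U+043D

Offset 0: leading byte 0xD0 = 11010000 → 2-byte char #1 = D0 BD.
Leading byte 0xD0 = 11010000 matches 110xxxxx → 2-byte sequence.
Byte 1: 0xD0 = 11010000, payload 10000 (5 bits).
Byte 2: 0xBD = 10111101 (10xxxxxx ✓), payload 111101.
Concatenate: 10000111101 = 0x43D (11 bits → U+043D).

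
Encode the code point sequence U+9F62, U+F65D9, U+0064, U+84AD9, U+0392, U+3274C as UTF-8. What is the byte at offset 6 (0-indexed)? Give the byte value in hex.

0x99

U+9F62 → 3-byte form E9 BD A2 at offsets 0–2.
U+F65D9 → 4-byte form F3 B6 97 99 at offsets 3–6.
Offset 6 falls in char 2's range; it's byte 4 of F3 B6 97 99 = 0x99.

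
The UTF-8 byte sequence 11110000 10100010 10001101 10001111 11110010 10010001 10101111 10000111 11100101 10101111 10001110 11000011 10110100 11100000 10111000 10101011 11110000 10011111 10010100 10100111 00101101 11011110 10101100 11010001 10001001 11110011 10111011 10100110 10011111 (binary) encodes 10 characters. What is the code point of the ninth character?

Offset 0: leading byte 0xF0 = 11110000 → 4-byte char #1 = F0 A2 8D 8F.
Offset 4: leading byte 0xF2 = 11110010 → 4-byte char #2 = F2 91 AF 87.
Offset 8: leading byte 0xE5 = 11100101 → 3-byte char #3 = E5 AF 8E.
Offset 11: leading byte 0xC3 = 11000011 → 2-byte char #4 = C3 B4.
Offset 13: leading byte 0xE0 = 11100000 → 3-byte char #5 = E0 B8 AB.
Offset 16: leading byte 0xF0 = 11110000 → 4-byte char #6 = F0 9F 94 A7.
Offset 20: leading byte 0x2D = 00101101 → 1-byte char #7 = 2D.
Offset 21: leading byte 0xDE = 11011110 → 2-byte char #8 = DE AC.
Offset 23: leading byte 0xD1 = 11010001 → 2-byte char #9 = D1 89.
Leading byte 0xD1 = 11010001 matches 110xxxxx → 2-byte sequence.
Byte 1: 0xD1 = 11010001, payload 10001 (5 bits).
Byte 2: 0x89 = 10001001 (10xxxxxx ✓), payload 001001.
Concatenate: 10001001001 = 0x449 (11 bits → U+0449).

U+0449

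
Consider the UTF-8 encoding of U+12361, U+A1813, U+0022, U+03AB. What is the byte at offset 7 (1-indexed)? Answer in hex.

0xA0

1-indexed offset 7 is 0-indexed offset 6.
U+12361 → 4-byte form F0 92 8D A1 at offsets 0–3.
U+A1813 → 4-byte form F2 A1 A0 93 at offsets 4–7.
Offset 6 falls in char 2's range; it's byte 3 of F2 A1 A0 93 = 0xA0.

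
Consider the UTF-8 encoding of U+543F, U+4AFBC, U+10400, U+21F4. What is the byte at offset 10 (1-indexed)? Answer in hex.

1-indexed offset 10 is 0-indexed offset 9.
U+543F → 3-byte form E5 90 BF at offsets 0–2.
U+4AFBC → 4-byte form F1 8A BE BC at offsets 3–6.
U+10400 → 4-byte form F0 90 90 80 at offsets 7–10.
Offset 9 falls in char 3's range; it's byte 3 of F0 90 90 80 = 0x90.

0x90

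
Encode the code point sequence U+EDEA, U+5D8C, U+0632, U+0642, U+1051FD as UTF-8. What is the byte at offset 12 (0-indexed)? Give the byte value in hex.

U+EDEA → 3-byte form EE B7 AA at offsets 0–2.
U+5D8C → 3-byte form E5 B6 8C at offsets 3–5.
U+0632 → 2-byte form D8 B2 at offsets 6–7.
U+0642 → 2-byte form D9 82 at offsets 8–9.
U+1051FD → 4-byte form F4 85 87 BD at offsets 10–13.
Offset 12 falls in char 5's range; it's byte 3 of F4 85 87 BD = 0x87.

0x87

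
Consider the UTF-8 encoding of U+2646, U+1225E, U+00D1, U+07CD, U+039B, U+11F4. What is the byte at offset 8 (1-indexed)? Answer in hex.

1-indexed offset 8 is 0-indexed offset 7.
U+2646 → 3-byte form E2 99 86 at offsets 0–2.
U+1225E → 4-byte form F0 92 89 9E at offsets 3–6.
U+00D1 → 2-byte form C3 91 at offsets 7–8.
Offset 7 falls in char 3's range; it's byte 1 of C3 91 = 0xC3.

0xC3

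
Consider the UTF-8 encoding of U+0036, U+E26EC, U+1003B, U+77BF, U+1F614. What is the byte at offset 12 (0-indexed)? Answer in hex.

U+0036 → 1-byte form 36 at offsets 0–0.
U+E26EC → 4-byte form F3 A2 9B AC at offsets 1–4.
U+1003B → 4-byte form F0 90 80 BB at offsets 5–8.
U+77BF → 3-byte form E7 9E BF at offsets 9–11.
U+1F614 → 4-byte form F0 9F 98 94 at offsets 12–15.
Offset 12 falls in char 5's range; it's byte 1 of F0 9F 98 94 = 0xF0.

0xF0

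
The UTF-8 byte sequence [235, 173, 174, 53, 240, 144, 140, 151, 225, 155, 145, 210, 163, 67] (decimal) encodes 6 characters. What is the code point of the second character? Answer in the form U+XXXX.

Offset 0: leading byte 0xEB = 11101011 → 3-byte char #1 = EB AD AE.
Offset 3: leading byte 0x35 = 00110101 → 1-byte char #2 = 35.
Leading byte 0x35 = 00110101 matches 0xxxxxxx → 1-byte sequence.
Byte 1: 0x35 = 00110101, payload 0110101 (7 bits).
Concatenate: 0110101 = 0x35 (7 bits → U+0035).

U+0035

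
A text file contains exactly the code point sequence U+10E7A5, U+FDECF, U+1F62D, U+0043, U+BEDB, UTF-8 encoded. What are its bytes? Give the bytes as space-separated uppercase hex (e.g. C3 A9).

F4 8E 9E A5 F3 BD BB 8F F0 9F 98 AD 43 EB BB 9B

U+10E7A5: 4-byte form → F4 8E 9E A5.
U+FDECF: 4-byte form → F3 BD BB 8F.
U+1F62D: 4-byte form → F0 9F 98 AD.
U+0043: 1-byte form → 43.
U+BEDB: 3-byte form → EB BB 9B.
Concatenated (16 bytes): F4 8E 9E A5 F3 BD BB 8F F0 9F 98 AD 43 EB BB 9B.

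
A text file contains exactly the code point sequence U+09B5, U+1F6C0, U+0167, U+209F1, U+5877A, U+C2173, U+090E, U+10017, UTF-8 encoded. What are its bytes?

U+09B5: 3-byte form → E0 A6 B5.
U+1F6C0: 4-byte form → F0 9F 9B 80.
U+0167: 2-byte form → C5 A7.
U+209F1: 4-byte form → F0 A0 A7 B1.
U+5877A: 4-byte form → F1 98 9D BA.
U+C2173: 4-byte form → F3 82 85 B3.
U+090E: 3-byte form → E0 A4 8E.
U+10017: 4-byte form → F0 90 80 97.
Concatenated (28 bytes): E0 A6 B5 F0 9F 9B 80 C5 A7 F0 A0 A7 B1 F1 98 9D BA F3 82 85 B3 E0 A4 8E F0 90 80 97.

E0 A6 B5 F0 9F 9B 80 C5 A7 F0 A0 A7 B1 F1 98 9D BA F3 82 85 B3 E0 A4 8E F0 90 80 97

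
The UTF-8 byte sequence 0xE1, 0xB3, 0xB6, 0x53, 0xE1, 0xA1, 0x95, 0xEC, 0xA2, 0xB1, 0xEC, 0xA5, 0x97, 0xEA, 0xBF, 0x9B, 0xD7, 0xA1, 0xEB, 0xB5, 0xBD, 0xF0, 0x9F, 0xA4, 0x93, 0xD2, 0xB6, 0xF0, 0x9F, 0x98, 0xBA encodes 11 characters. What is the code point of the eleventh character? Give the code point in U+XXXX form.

Offset 0: leading byte 0xE1 = 11100001 → 3-byte char #1 = E1 B3 B6.
Offset 3: leading byte 0x53 = 01010011 → 1-byte char #2 = 53.
Offset 4: leading byte 0xE1 = 11100001 → 3-byte char #3 = E1 A1 95.
Offset 7: leading byte 0xEC = 11101100 → 3-byte char #4 = EC A2 B1.
Offset 10: leading byte 0xEC = 11101100 → 3-byte char #5 = EC A5 97.
Offset 13: leading byte 0xEA = 11101010 → 3-byte char #6 = EA BF 9B.
Offset 16: leading byte 0xD7 = 11010111 → 2-byte char #7 = D7 A1.
Offset 18: leading byte 0xEB = 11101011 → 3-byte char #8 = EB B5 BD.
Offset 21: leading byte 0xF0 = 11110000 → 4-byte char #9 = F0 9F A4 93.
Offset 25: leading byte 0xD2 = 11010010 → 2-byte char #10 = D2 B6.
Offset 27: leading byte 0xF0 = 11110000 → 4-byte char #11 = F0 9F 98 BA.
Leading byte 0xF0 = 11110000 matches 11110xxx → 4-byte sequence.
Byte 1: 0xF0 = 11110000, payload 000 (3 bits).
Byte 2: 0x9F = 10011111 (10xxxxxx ✓), payload 011111.
Byte 3: 0x98 = 10011000 (10xxxxxx ✓), payload 011000.
Byte 4: 0xBA = 10111010 (10xxxxxx ✓), payload 111010.
Concatenate: 000011111011000111010 = 0x1F63A (21 bits → U+1F63A).

U+1F63A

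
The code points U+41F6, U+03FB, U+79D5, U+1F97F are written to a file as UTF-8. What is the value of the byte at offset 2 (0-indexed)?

0xB6

U+41F6 → 3-byte form E4 87 B6 at offsets 0–2.
Offset 2 falls in char 1's range; it's byte 3 of E4 87 B6 = 0xB6.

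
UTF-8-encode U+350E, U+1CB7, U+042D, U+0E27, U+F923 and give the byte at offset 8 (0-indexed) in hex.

U+350E → 3-byte form E3 94 8E at offsets 0–2.
U+1CB7 → 3-byte form E1 B2 B7 at offsets 3–5.
U+042D → 2-byte form D0 AD at offsets 6–7.
U+0E27 → 3-byte form E0 B8 A7 at offsets 8–10.
Offset 8 falls in char 4's range; it's byte 1 of E0 B8 A7 = 0xE0.

0xE0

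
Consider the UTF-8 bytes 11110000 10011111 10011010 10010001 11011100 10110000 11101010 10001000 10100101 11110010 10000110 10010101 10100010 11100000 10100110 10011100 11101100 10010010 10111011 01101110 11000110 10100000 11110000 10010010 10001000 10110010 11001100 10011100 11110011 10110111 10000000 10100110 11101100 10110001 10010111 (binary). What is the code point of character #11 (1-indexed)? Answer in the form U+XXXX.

Offset 0: leading byte 0xF0 = 11110000 → 4-byte char #1 = F0 9F 9A 91.
Offset 4: leading byte 0xDC = 11011100 → 2-byte char #2 = DC B0.
Offset 6: leading byte 0xEA = 11101010 → 3-byte char #3 = EA 88 A5.
Offset 9: leading byte 0xF2 = 11110010 → 4-byte char #4 = F2 86 95 A2.
Offset 13: leading byte 0xE0 = 11100000 → 3-byte char #5 = E0 A6 9C.
Offset 16: leading byte 0xEC = 11101100 → 3-byte char #6 = EC 92 BB.
Offset 19: leading byte 0x6E = 01101110 → 1-byte char #7 = 6E.
Offset 20: leading byte 0xC6 = 11000110 → 2-byte char #8 = C6 A0.
Offset 22: leading byte 0xF0 = 11110000 → 4-byte char #9 = F0 92 88 B2.
Offset 26: leading byte 0xCC = 11001100 → 2-byte char #10 = CC 9C.
Offset 28: leading byte 0xF3 = 11110011 → 4-byte char #11 = F3 B7 80 A6.
Leading byte 0xF3 = 11110011 matches 11110xxx → 4-byte sequence.
Byte 1: 0xF3 = 11110011, payload 011 (3 bits).
Byte 2: 0xB7 = 10110111 (10xxxxxx ✓), payload 110111.
Byte 3: 0x80 = 10000000 (10xxxxxx ✓), payload 000000.
Byte 4: 0xA6 = 10100110 (10xxxxxx ✓), payload 100110.
Concatenate: 011110111000000100110 = 0xF7026 (21 bits → U+F7026).

U+F7026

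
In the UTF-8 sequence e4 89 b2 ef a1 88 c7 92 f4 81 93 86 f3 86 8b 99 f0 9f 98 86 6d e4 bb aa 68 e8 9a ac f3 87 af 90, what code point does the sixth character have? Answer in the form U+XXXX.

U+1F606

Offset 0: leading byte 0xE4 = 11100100 → 3-byte char #1 = E4 89 B2.
Offset 3: leading byte 0xEF = 11101111 → 3-byte char #2 = EF A1 88.
Offset 6: leading byte 0xC7 = 11000111 → 2-byte char #3 = C7 92.
Offset 8: leading byte 0xF4 = 11110100 → 4-byte char #4 = F4 81 93 86.
Offset 12: leading byte 0xF3 = 11110011 → 4-byte char #5 = F3 86 8B 99.
Offset 16: leading byte 0xF0 = 11110000 → 4-byte char #6 = F0 9F 98 86.
Leading byte 0xF0 = 11110000 matches 11110xxx → 4-byte sequence.
Byte 1: 0xF0 = 11110000, payload 000 (3 bits).
Byte 2: 0x9F = 10011111 (10xxxxxx ✓), payload 011111.
Byte 3: 0x98 = 10011000 (10xxxxxx ✓), payload 011000.
Byte 4: 0x86 = 10000110 (10xxxxxx ✓), payload 000110.
Concatenate: 000011111011000000110 = 0x1F606 (21 bits → U+1F606).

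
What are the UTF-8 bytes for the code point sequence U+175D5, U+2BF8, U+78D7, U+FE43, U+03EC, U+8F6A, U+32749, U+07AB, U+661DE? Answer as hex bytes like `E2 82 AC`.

F0 97 97 95 E2 AF B8 E7 A3 97 EF B9 83 CF AC E8 BD AA F0 B2 9D 89 DE AB F1 A6 87 9E

U+175D5: 4-byte form → F0 97 97 95.
U+2BF8: 3-byte form → E2 AF B8.
U+78D7: 3-byte form → E7 A3 97.
U+FE43: 3-byte form → EF B9 83.
U+03EC: 2-byte form → CF AC.
U+8F6A: 3-byte form → E8 BD AA.
U+32749: 4-byte form → F0 B2 9D 89.
U+07AB: 2-byte form → DE AB.
U+661DE: 4-byte form → F1 A6 87 9E.
Concatenated (28 bytes): F0 97 97 95 E2 AF B8 E7 A3 97 EF B9 83 CF AC E8 BD AA F0 B2 9D 89 DE AB F1 A6 87 9E.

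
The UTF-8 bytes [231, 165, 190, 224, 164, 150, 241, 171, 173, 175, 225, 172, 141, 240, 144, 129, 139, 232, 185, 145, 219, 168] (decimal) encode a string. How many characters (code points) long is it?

Byte at offset 0: 0xE7 = 11100111 → 3-byte char (#1). Advance 3.
Byte at offset 3: 0xE0 = 11100000 → 3-byte char (#2). Advance 3.
Byte at offset 6: 0xF1 = 11110001 → 4-byte char (#3). Advance 4.
Byte at offset 10: 0xE1 = 11100001 → 3-byte char (#4). Advance 3.
Byte at offset 13: 0xF0 = 11110000 → 4-byte char (#5). Advance 4.
Byte at offset 17: 0xE8 = 11101000 → 3-byte char (#6). Advance 3.
Byte at offset 20: 0xDB = 11011011 → 2-byte char (#7). Advance 2.
Reached end at offset 22 after 7 code points.

7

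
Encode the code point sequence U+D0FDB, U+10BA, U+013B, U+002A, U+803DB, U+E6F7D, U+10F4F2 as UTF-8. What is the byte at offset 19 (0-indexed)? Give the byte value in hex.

U+D0FDB → 4-byte form F3 90 BF 9B at offsets 0–3.
U+10BA → 3-byte form E1 82 BA at offsets 4–6.
U+013B → 2-byte form C4 BB at offsets 7–8.
U+002A → 1-byte form 2A at offsets 9–9.
U+803DB → 4-byte form F2 80 8F 9B at offsets 10–13.
U+E6F7D → 4-byte form F3 A6 BD BD at offsets 14–17.
U+10F4F2 → 4-byte form F4 8F 93 B2 at offsets 18–21.
Offset 19 falls in char 7's range; it's byte 2 of F4 8F 93 B2 = 0x8F.

0x8F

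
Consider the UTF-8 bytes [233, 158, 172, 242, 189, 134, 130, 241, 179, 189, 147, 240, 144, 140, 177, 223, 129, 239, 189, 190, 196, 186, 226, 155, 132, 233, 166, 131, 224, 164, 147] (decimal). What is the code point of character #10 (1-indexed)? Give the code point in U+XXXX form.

Offset 0: leading byte 0xE9 = 11101001 → 3-byte char #1 = E9 9E AC.
Offset 3: leading byte 0xF2 = 11110010 → 4-byte char #2 = F2 BD 86 82.
Offset 7: leading byte 0xF1 = 11110001 → 4-byte char #3 = F1 B3 BD 93.
Offset 11: leading byte 0xF0 = 11110000 → 4-byte char #4 = F0 90 8C B1.
Offset 15: leading byte 0xDF = 11011111 → 2-byte char #5 = DF 81.
Offset 17: leading byte 0xEF = 11101111 → 3-byte char #6 = EF BD BE.
Offset 20: leading byte 0xC4 = 11000100 → 2-byte char #7 = C4 BA.
Offset 22: leading byte 0xE2 = 11100010 → 3-byte char #8 = E2 9B 84.
Offset 25: leading byte 0xE9 = 11101001 → 3-byte char #9 = E9 A6 83.
Offset 28: leading byte 0xE0 = 11100000 → 3-byte char #10 = E0 A4 93.
Leading byte 0xE0 = 11100000 matches 1110xxxx → 3-byte sequence.
Byte 1: 0xE0 = 11100000, payload 0000 (4 bits).
Byte 2: 0xA4 = 10100100 (10xxxxxx ✓), payload 100100.
Byte 3: 0x93 = 10010011 (10xxxxxx ✓), payload 010011.
Concatenate: 0000100100010011 = 0x913 (16 bits → U+0913).

U+0913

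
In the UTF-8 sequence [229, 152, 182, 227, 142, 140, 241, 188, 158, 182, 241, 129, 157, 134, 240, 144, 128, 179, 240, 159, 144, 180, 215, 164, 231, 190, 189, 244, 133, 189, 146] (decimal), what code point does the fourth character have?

U+41746

Offset 0: leading byte 0xE5 = 11100101 → 3-byte char #1 = E5 98 B6.
Offset 3: leading byte 0xE3 = 11100011 → 3-byte char #2 = E3 8E 8C.
Offset 6: leading byte 0xF1 = 11110001 → 4-byte char #3 = F1 BC 9E B6.
Offset 10: leading byte 0xF1 = 11110001 → 4-byte char #4 = F1 81 9D 86.
Leading byte 0xF1 = 11110001 matches 11110xxx → 4-byte sequence.
Byte 1: 0xF1 = 11110001, payload 001 (3 bits).
Byte 2: 0x81 = 10000001 (10xxxxxx ✓), payload 000001.
Byte 3: 0x9D = 10011101 (10xxxxxx ✓), payload 011101.
Byte 4: 0x86 = 10000110 (10xxxxxx ✓), payload 000110.
Concatenate: 001000001011101000110 = 0x41746 (21 bits → U+41746).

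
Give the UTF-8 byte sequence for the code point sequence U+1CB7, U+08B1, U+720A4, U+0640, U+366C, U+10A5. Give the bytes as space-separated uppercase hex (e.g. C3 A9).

E1 B2 B7 E0 A2 B1 F1 B2 82 A4 D9 80 E3 99 AC E1 82 A5

U+1CB7: 3-byte form → E1 B2 B7.
U+08B1: 3-byte form → E0 A2 B1.
U+720A4: 4-byte form → F1 B2 82 A4.
U+0640: 2-byte form → D9 80.
U+366C: 3-byte form → E3 99 AC.
U+10A5: 3-byte form → E1 82 A5.
Concatenated (18 bytes): E1 B2 B7 E0 A2 B1 F1 B2 82 A4 D9 80 E3 99 AC E1 82 A5.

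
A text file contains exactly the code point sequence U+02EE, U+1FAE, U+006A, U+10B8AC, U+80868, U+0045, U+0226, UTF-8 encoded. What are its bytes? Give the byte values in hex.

CB AE E1 BE AE 6A F4 8B A2 AC F2 80 A1 A8 45 C8 A6

U+02EE: 2-byte form → CB AE.
U+1FAE: 3-byte form → E1 BE AE.
U+006A: 1-byte form → 6A.
U+10B8AC: 4-byte form → F4 8B A2 AC.
U+80868: 4-byte form → F2 80 A1 A8.
U+0045: 1-byte form → 45.
U+0226: 2-byte form → C8 A6.
Concatenated (17 bytes): CB AE E1 BE AE 6A F4 8B A2 AC F2 80 A1 A8 45 C8 A6.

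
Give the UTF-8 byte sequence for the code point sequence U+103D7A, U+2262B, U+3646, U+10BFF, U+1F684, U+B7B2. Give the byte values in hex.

F4 83 B5 BA F0 A2 98 AB E3 99 86 F0 90 AF BF F0 9F 9A 84 EB 9E B2

U+103D7A: 4-byte form → F4 83 B5 BA.
U+2262B: 4-byte form → F0 A2 98 AB.
U+3646: 3-byte form → E3 99 86.
U+10BFF: 4-byte form → F0 90 AF BF.
U+1F684: 4-byte form → F0 9F 9A 84.
U+B7B2: 3-byte form → EB 9E B2.
Concatenated (22 bytes): F4 83 B5 BA F0 A2 98 AB E3 99 86 F0 90 AF BF F0 9F 9A 84 EB 9E B2.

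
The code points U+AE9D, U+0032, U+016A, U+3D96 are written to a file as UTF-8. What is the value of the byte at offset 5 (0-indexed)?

0xAA

U+AE9D → 3-byte form EA BA 9D at offsets 0–2.
U+0032 → 1-byte form 32 at offsets 3–3.
U+016A → 2-byte form C5 AA at offsets 4–5.
Offset 5 falls in char 3's range; it's byte 2 of C5 AA = 0xAA.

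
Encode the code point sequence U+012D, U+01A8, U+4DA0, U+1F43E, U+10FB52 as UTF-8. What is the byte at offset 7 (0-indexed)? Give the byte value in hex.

U+012D → 2-byte form C4 AD at offsets 0–1.
U+01A8 → 2-byte form C6 A8 at offsets 2–3.
U+4DA0 → 3-byte form E4 B6 A0 at offsets 4–6.
U+1F43E → 4-byte form F0 9F 90 BE at offsets 7–10.
Offset 7 falls in char 4's range; it's byte 1 of F0 9F 90 BE = 0xF0.

0xF0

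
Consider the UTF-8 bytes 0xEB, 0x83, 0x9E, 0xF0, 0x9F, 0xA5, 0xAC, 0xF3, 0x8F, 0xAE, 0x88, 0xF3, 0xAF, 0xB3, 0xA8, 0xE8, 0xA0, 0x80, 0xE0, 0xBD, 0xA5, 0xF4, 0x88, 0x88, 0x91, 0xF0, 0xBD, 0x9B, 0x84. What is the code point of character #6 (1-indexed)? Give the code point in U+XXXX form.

U+0F65

Offset 0: leading byte 0xEB = 11101011 → 3-byte char #1 = EB 83 9E.
Offset 3: leading byte 0xF0 = 11110000 → 4-byte char #2 = F0 9F A5 AC.
Offset 7: leading byte 0xF3 = 11110011 → 4-byte char #3 = F3 8F AE 88.
Offset 11: leading byte 0xF3 = 11110011 → 4-byte char #4 = F3 AF B3 A8.
Offset 15: leading byte 0xE8 = 11101000 → 3-byte char #5 = E8 A0 80.
Offset 18: leading byte 0xE0 = 11100000 → 3-byte char #6 = E0 BD A5.
Leading byte 0xE0 = 11100000 matches 1110xxxx → 3-byte sequence.
Byte 1: 0xE0 = 11100000, payload 0000 (4 bits).
Byte 2: 0xBD = 10111101 (10xxxxxx ✓), payload 111101.
Byte 3: 0xA5 = 10100101 (10xxxxxx ✓), payload 100101.
Concatenate: 0000111101100101 = 0xF65 (16 bits → U+0F65).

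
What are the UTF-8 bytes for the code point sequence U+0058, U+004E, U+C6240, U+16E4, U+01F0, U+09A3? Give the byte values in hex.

U+0058: 1-byte form → 58.
U+004E: 1-byte form → 4E.
U+C6240: 4-byte form → F3 86 89 80.
U+16E4: 3-byte form → E1 9B A4.
U+01F0: 2-byte form → C7 B0.
U+09A3: 3-byte form → E0 A6 A3.
Concatenated (14 bytes): 58 4E F3 86 89 80 E1 9B A4 C7 B0 E0 A6 A3.

58 4E F3 86 89 80 E1 9B A4 C7 B0 E0 A6 A3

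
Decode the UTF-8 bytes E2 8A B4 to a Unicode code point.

Leading byte 0xE2 = 11100010 matches 1110xxxx → 3-byte sequence.
Byte 1: 0xE2 = 11100010, payload 0010 (4 bits).
Byte 2: 0x8A = 10001010 (10xxxxxx ✓), payload 001010.
Byte 3: 0xB4 = 10110100 (10xxxxxx ✓), payload 110100.
Concatenate: 0010001010110100 = 0x22B4 (16 bits → U+22B4).

U+22B4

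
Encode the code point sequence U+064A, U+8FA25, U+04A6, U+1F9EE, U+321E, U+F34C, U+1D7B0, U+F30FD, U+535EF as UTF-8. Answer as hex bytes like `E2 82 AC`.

D9 8A F2 8F A8 A5 D2 A6 F0 9F A7 AE E3 88 9E EF 8D 8C F0 9D 9E B0 F3 B3 83 BD F1 93 97 AF

U+064A: 2-byte form → D9 8A.
U+8FA25: 4-byte form → F2 8F A8 A5.
U+04A6: 2-byte form → D2 A6.
U+1F9EE: 4-byte form → F0 9F A7 AE.
U+321E: 3-byte form → E3 88 9E.
U+F34C: 3-byte form → EF 8D 8C.
U+1D7B0: 4-byte form → F0 9D 9E B0.
U+F30FD: 4-byte form → F3 B3 83 BD.
U+535EF: 4-byte form → F1 93 97 AF.
Concatenated (30 bytes): D9 8A F2 8F A8 A5 D2 A6 F0 9F A7 AE E3 88 9E EF 8D 8C F0 9D 9E B0 F3 B3 83 BD F1 93 97 AF.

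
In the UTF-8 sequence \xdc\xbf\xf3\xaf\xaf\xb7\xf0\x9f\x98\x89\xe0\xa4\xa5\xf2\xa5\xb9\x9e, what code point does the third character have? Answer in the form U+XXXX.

Offset 0: leading byte 0xDC = 11011100 → 2-byte char #1 = DC BF.
Offset 2: leading byte 0xF3 = 11110011 → 4-byte char #2 = F3 AF AF B7.
Offset 6: leading byte 0xF0 = 11110000 → 4-byte char #3 = F0 9F 98 89.
Leading byte 0xF0 = 11110000 matches 11110xxx → 4-byte sequence.
Byte 1: 0xF0 = 11110000, payload 000 (3 bits).
Byte 2: 0x9F = 10011111 (10xxxxxx ✓), payload 011111.
Byte 3: 0x98 = 10011000 (10xxxxxx ✓), payload 011000.
Byte 4: 0x89 = 10001001 (10xxxxxx ✓), payload 001001.
Concatenate: 000011111011000001001 = 0x1F609 (21 bits → U+1F609).

U+1F609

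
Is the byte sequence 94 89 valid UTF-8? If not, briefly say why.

Byte 0x94 = 10010100 has the form 10xxxxxx — a continuation byte — but there is no preceding leading byte.

invalid (continuation byte with no leading byte)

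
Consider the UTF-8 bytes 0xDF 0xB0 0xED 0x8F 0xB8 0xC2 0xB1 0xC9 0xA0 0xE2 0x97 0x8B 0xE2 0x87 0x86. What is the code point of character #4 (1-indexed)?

Offset 0: leading byte 0xDF = 11011111 → 2-byte char #1 = DF B0.
Offset 2: leading byte 0xED = 11101101 → 3-byte char #2 = ED 8F B8.
Offset 5: leading byte 0xC2 = 11000010 → 2-byte char #3 = C2 B1.
Offset 7: leading byte 0xC9 = 11001001 → 2-byte char #4 = C9 A0.
Leading byte 0xC9 = 11001001 matches 110xxxxx → 2-byte sequence.
Byte 1: 0xC9 = 11001001, payload 01001 (5 bits).
Byte 2: 0xA0 = 10100000 (10xxxxxx ✓), payload 100000.
Concatenate: 01001100000 = 0x260 (11 bits → U+0260).

U+0260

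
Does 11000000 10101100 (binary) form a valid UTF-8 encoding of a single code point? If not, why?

Leading byte 0xC0 = 11000000 → 2-byte form.
Continuation bytes all match 10xxxxxx. Payload decodes to 0x2C.
But 0x2C < 0x80, the minimum for a 2-byte sequence — this is an overlong encoding.

invalid (overlong encoding)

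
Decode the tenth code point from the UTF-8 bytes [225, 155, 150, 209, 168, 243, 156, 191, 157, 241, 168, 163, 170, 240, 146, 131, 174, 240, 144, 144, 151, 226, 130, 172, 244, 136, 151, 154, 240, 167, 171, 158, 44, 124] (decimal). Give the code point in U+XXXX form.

U+002C

Offset 0: leading byte 0xE1 = 11100001 → 3-byte char #1 = E1 9B 96.
Offset 3: leading byte 0xD1 = 11010001 → 2-byte char #2 = D1 A8.
Offset 5: leading byte 0xF3 = 11110011 → 4-byte char #3 = F3 9C BF 9D.
Offset 9: leading byte 0xF1 = 11110001 → 4-byte char #4 = F1 A8 A3 AA.
Offset 13: leading byte 0xF0 = 11110000 → 4-byte char #5 = F0 92 83 AE.
Offset 17: leading byte 0xF0 = 11110000 → 4-byte char #6 = F0 90 90 97.
Offset 21: leading byte 0xE2 = 11100010 → 3-byte char #7 = E2 82 AC.
Offset 24: leading byte 0xF4 = 11110100 → 4-byte char #8 = F4 88 97 9A.
Offset 28: leading byte 0xF0 = 11110000 → 4-byte char #9 = F0 A7 AB 9E.
Offset 32: leading byte 0x2C = 00101100 → 1-byte char #10 = 2C.
Leading byte 0x2C = 00101100 matches 0xxxxxxx → 1-byte sequence.
Byte 1: 0x2C = 00101100, payload 0101100 (7 bits).
Concatenate: 0101100 = 0x2C (7 bits → U+002C).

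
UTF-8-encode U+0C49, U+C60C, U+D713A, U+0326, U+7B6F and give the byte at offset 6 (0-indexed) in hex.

0xF3

U+0C49 → 3-byte form E0 B1 89 at offsets 0–2.
U+C60C → 3-byte form EC 98 8C at offsets 3–5.
U+D713A → 4-byte form F3 97 84 BA at offsets 6–9.
Offset 6 falls in char 3's range; it's byte 1 of F3 97 84 BA = 0xF3.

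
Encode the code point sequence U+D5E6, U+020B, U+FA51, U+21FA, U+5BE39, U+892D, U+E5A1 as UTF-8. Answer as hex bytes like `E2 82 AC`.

ED 97 A6 C8 8B EF A9 91 E2 87 BA F1 9B B8 B9 E8 A4 AD EE 96 A1

U+D5E6: 3-byte form → ED 97 A6.
U+020B: 2-byte form → C8 8B.
U+FA51: 3-byte form → EF A9 91.
U+21FA: 3-byte form → E2 87 BA.
U+5BE39: 4-byte form → F1 9B B8 B9.
U+892D: 3-byte form → E8 A4 AD.
U+E5A1: 3-byte form → EE 96 A1.
Concatenated (21 bytes): ED 97 A6 C8 8B EF A9 91 E2 87 BA F1 9B B8 B9 E8 A4 AD EE 96 A1.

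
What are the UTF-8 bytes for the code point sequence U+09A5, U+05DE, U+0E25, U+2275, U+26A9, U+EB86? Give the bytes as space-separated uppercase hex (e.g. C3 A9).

U+09A5: 3-byte form → E0 A6 A5.
U+05DE: 2-byte form → D7 9E.
U+0E25: 3-byte form → E0 B8 A5.
U+2275: 3-byte form → E2 89 B5.
U+26A9: 3-byte form → E2 9A A9.
U+EB86: 3-byte form → EE AE 86.
Concatenated (17 bytes): E0 A6 A5 D7 9E E0 B8 A5 E2 89 B5 E2 9A A9 EE AE 86.

E0 A6 A5 D7 9E E0 B8 A5 E2 89 B5 E2 9A A9 EE AE 86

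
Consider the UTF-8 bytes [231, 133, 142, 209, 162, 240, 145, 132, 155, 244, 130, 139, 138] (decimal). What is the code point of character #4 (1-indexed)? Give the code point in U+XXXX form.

Offset 0: leading byte 0xE7 = 11100111 → 3-byte char #1 = E7 85 8E.
Offset 3: leading byte 0xD1 = 11010001 → 2-byte char #2 = D1 A2.
Offset 5: leading byte 0xF0 = 11110000 → 4-byte char #3 = F0 91 84 9B.
Offset 9: leading byte 0xF4 = 11110100 → 4-byte char #4 = F4 82 8B 8A.
Leading byte 0xF4 = 11110100 matches 11110xxx → 4-byte sequence.
Byte 1: 0xF4 = 11110100, payload 100 (3 bits).
Byte 2: 0x82 = 10000010 (10xxxxxx ✓), payload 000010.
Byte 3: 0x8B = 10001011 (10xxxxxx ✓), payload 001011.
Byte 4: 0x8A = 10001010 (10xxxxxx ✓), payload 001010.
Concatenate: 100000010001011001010 = 0x1022CA (21 bits → U+1022CA).

U+1022CA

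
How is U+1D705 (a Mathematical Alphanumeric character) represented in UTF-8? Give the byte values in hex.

U+1D705 = 0x1D705 = 120581 decimal. In range U+10000–U+10FFFF → 4-byte form: 11110xxx 10xxxxxx 10xxxxxx 10xxxxxx.
Binary (21 bits): 000011101011100000101.
Split 3+6+6+6: 000 | 011101 | 011100 | 000101.
Byte 1: 11110000 = 0xF0.
Byte 2: 10011101 = 0x9D.
Byte 3: 10011100 = 0x9C.
Byte 4: 10000101 = 0x85.

F0 9D 9C 85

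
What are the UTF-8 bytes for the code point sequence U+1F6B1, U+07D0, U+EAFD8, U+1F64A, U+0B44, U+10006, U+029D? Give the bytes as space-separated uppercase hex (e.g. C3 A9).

F0 9F 9A B1 DF 90 F3 AA BF 98 F0 9F 99 8A E0 AD 84 F0 90 80 86 CA 9D

U+1F6B1: 4-byte form → F0 9F 9A B1.
U+07D0: 2-byte form → DF 90.
U+EAFD8: 4-byte form → F3 AA BF 98.
U+1F64A: 4-byte form → F0 9F 99 8A.
U+0B44: 3-byte form → E0 AD 84.
U+10006: 4-byte form → F0 90 80 86.
U+029D: 2-byte form → CA 9D.
Concatenated (23 bytes): F0 9F 9A B1 DF 90 F3 AA BF 98 F0 9F 99 8A E0 AD 84 F0 90 80 86 CA 9D.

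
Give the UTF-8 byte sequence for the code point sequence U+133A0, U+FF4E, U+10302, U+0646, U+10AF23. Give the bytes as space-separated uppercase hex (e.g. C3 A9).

F0 93 8E A0 EF BD 8E F0 90 8C 82 D9 86 F4 8A BC A3

U+133A0: 4-byte form → F0 93 8E A0.
U+FF4E: 3-byte form → EF BD 8E.
U+10302: 4-byte form → F0 90 8C 82.
U+0646: 2-byte form → D9 86.
U+10AF23: 4-byte form → F4 8A BC A3.
Concatenated (17 bytes): F0 93 8E A0 EF BD 8E F0 90 8C 82 D9 86 F4 8A BC A3.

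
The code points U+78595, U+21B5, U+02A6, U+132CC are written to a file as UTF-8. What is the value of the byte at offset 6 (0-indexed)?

0xB5

U+78595 → 4-byte form F1 B8 96 95 at offsets 0–3.
U+21B5 → 3-byte form E2 86 B5 at offsets 4–6.
Offset 6 falls in char 2's range; it's byte 3 of E2 86 B5 = 0xB5.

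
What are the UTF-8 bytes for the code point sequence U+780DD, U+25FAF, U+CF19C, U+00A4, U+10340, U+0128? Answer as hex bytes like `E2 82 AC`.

U+780DD: 4-byte form → F1 B8 83 9D.
U+25FAF: 4-byte form → F0 A5 BE AF.
U+CF19C: 4-byte form → F3 8F 86 9C.
U+00A4: 2-byte form → C2 A4.
U+10340: 4-byte form → F0 90 8D 80.
U+0128: 2-byte form → C4 A8.
Concatenated (20 bytes): F1 B8 83 9D F0 A5 BE AF F3 8F 86 9C C2 A4 F0 90 8D 80 C4 A8.

F1 B8 83 9D F0 A5 BE AF F3 8F 86 9C C2 A4 F0 90 8D 80 C4 A8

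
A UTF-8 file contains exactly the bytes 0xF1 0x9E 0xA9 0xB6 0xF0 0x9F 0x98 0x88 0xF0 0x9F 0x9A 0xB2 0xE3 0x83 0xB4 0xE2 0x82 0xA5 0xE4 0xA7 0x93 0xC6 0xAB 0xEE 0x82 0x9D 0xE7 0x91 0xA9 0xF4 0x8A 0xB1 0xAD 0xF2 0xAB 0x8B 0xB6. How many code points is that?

11

Byte at offset 0: 0xF1 = 11110001 → 4-byte char (#1). Advance 4.
Byte at offset 4: 0xF0 = 11110000 → 4-byte char (#2). Advance 4.
Byte at offset 8: 0xF0 = 11110000 → 4-byte char (#3). Advance 4.
Byte at offset 12: 0xE3 = 11100011 → 3-byte char (#4). Advance 3.
Byte at offset 15: 0xE2 = 11100010 → 3-byte char (#5). Advance 3.
Byte at offset 18: 0xE4 = 11100100 → 3-byte char (#6). Advance 3.
Byte at offset 21: 0xC6 = 11000110 → 2-byte char (#7). Advance 2.
Byte at offset 23: 0xEE = 11101110 → 3-byte char (#8). Advance 3.
Byte at offset 26: 0xE7 = 11100111 → 3-byte char (#9). Advance 3.
Byte at offset 29: 0xF4 = 11110100 → 4-byte char (#10). Advance 4.
Byte at offset 33: 0xF2 = 11110010 → 4-byte char (#11). Advance 4.
Reached end at offset 37 after 11 code points.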